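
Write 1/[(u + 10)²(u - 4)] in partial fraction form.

Cover-up at u=4: C = 1/(4 + 10)² = 1/196. Cover-up at u=-10: B = 1/(-10 - 4) = -1/14. Comparing u² coeff: A = -C = -1/196
Result: (-1/196)/(u + 10) - (1/14)/(u + 10)² + (1/196)/(u - 4)


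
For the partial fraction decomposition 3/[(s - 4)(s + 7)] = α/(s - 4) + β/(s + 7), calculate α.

Cover-up at s = 4: α = 3/(4 + 7) = 3/11


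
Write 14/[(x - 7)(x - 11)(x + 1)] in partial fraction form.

Using cover-up method: α = -7/16, β = 7/24, γ = 7/48
Result: (-7/16)/(x - 7) + (7/24)/(x - 11) + (7/48)/(x + 1)


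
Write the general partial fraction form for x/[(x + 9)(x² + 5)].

Linear + irreducible quadratic: A/(x + 9) + (Bx + C)/(x² + 5)


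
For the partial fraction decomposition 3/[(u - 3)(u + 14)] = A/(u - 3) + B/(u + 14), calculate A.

Cover-up at u = 3: A = 3/(3 + 14) = 3/17


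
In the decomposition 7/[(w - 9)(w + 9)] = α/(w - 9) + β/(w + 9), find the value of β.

Cover-up at w = -9: β = 7/(-9 - 9) = -7/18


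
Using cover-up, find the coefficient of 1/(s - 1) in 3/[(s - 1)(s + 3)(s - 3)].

Cover (s - 1), set s=1: 3/[(1 + 3)(1 - 3)] = -3/8


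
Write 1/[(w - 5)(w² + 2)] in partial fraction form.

Cover-up at w = 5: α = 1/(5² + 2) = 1/27. Then β = -α = -1/27, γ = -α·(0 + 5) = -5/27
Result: (1/27)/(w - 5) - ((1/27)w + 5/27)/(w² + 2)


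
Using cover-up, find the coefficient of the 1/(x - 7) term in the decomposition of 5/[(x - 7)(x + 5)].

Cover (x - 7), set x=7: 5/((x + 5) at x=7) = 5/(12) = 5/12


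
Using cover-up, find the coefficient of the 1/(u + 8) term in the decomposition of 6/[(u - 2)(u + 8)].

Cover (u + 8), set u=-8: 6/((u - 2) at u=-8) = 6/(-10) = -3/5


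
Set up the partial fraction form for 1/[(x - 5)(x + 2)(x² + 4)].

Two linear + quadratic: P/(x - 5) + Q/(x + 2) + (Rx + S)/(x² + 4)


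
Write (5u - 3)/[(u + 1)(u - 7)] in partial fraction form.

At u=-1: A = (5·(-1) - 3)/(-1 - 7) = 1. At u=7: B = (5·7 - 3)/(7 + 1) = 4
Result: 1/(u + 1) + 4/(u - 7)


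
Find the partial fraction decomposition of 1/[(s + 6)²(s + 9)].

Cover-up at s=-9: C = 1/(-9 + 6)² = 1/9. Cover-up at s=-6: B = 1/(-6 + 9) = 1/3. Comparing s² coeff: A = -C = -1/9
Result: (-1/9)/(s + 6) + (1/3)/(s + 6)² + (1/9)/(s + 9)


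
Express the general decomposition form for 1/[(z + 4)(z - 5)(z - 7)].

Three distinct linear factors: α/(z + 4) + β/(z - 5) + γ/(z - 7)


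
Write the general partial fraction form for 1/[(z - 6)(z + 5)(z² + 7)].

Two linear + quadratic: A/(z - 6) + B/(z + 5) + (Cz + D)/(z² + 7)


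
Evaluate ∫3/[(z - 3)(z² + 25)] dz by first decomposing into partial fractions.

Cover-up at z=3: α = 3/(3²+25) = 3/34. Coeff matching: β = -3/34, γ = -9/34. Decomposition: (3/34)/(z - 3) - ((3/34)z + 9/34)/(z² + 25). Integrate: linear → ln, quadratic → (1/2)ln + arctan: (3/34) ln|(z - 3)| - (3/68) ln(z² + 25) - (9/170) arctan(z/5) + C


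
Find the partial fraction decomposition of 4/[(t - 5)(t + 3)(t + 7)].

Using cover-up method: α = 1/24, β = -1/8, γ = 1/12
Result: (1/24)/(t - 5) - (1/8)/(t + 3) + (1/12)/(t + 7)


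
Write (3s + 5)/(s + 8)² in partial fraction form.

(3s + 5) = α(s + 8) + β. At s = -8: β = 3·(-8) + 5 = -19. Coeff of s: α = 3
Result: 3/(s + 8) - 19/(s + 8)²


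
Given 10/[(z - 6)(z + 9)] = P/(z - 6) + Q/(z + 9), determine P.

Cover-up at z = 6: P = 10/(6 + 9) = 10/15 = 2/3


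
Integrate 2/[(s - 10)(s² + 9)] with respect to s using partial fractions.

Cover-up at s=10: α = 2/(10²+9) = 2/109. Coeff matching: β = -2/109, γ = -20/109. Decomposition: (2/109)/(s - 10) - ((2/109)s + 20/109)/(s² + 9). Integrate: linear → ln, quadratic → (1/2)ln + arctan: (2/109) ln|(s - 10)| - (1/109) ln(s² + 9) - (20/327) arctan(s/3) + C


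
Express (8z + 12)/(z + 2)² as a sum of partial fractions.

(8z + 12) = α(z + 2) + β. At z = -2: β = 8·(-2) + 12 = -4. Coeff of z: α = 8
Result: 8/(z + 2) - 4/(z + 2)²


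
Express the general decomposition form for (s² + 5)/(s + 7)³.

Repeated linear factor (power 3): P/(s + 7) + Q/(s + 7)² + R/(s + 7)³


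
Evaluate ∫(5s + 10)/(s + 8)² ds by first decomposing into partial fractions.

Decompose: P = 5, Q = 5·(-8) + 10 = -30, so (5s + 10)/(s + 8)² = 5/(s + 8) - 30/(s + 8)². Integrate: ∫ P/(s + 8) ds = 5 ln|(s + 8)|; ∫ Q/(s + 8)² ds = 30/(s + 8). Sum: 5 ln|(s + 8)| + 30/(s + 8) + C


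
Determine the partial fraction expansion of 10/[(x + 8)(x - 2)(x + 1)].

Using cover-up method: P = 1/7, Q = 1/3, R = -10/21
Result: (1/7)/(x + 8) + (1/3)/(x - 2) - (10/21)/(x + 1)


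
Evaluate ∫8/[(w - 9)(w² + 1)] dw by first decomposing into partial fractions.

Cover-up at w=9: α = 8/(9²+1) = 4/41. Coeff matching: β = -4/41, γ = -36/41. Decomposition: (4/41)/(w - 9) - ((4/41)w + 36/41)/(w² + 1). Integrate: linear → ln, quadratic → (1/2)ln + arctan: (4/41) ln|(w - 9)| - (2/41) ln(w² + 1) - (36/41) arctan(w) + C


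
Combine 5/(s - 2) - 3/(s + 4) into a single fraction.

Common denominator (s - 2)(s + 4). Numerator: 5(s + 4) - 3(s - 2) = (5s + 20) - (3s - 6) = 2s + 26
Result: (2s + 26)/[(s - 2)(s + 4)]


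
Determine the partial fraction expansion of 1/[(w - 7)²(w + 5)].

Cover-up at w=-5: C = 1/(-5 - 7)² = 1/144. Cover-up at w=7: B = 1/(7 + 5) = 1/12. Comparing w² coeff: A = -C = -1/144
Result: (-1/144)/(w - 7) + (1/12)/(w - 7)² + (1/144)/(w + 5)


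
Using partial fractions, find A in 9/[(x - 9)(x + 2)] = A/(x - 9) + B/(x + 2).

Cover-up at x = 9: A = 9/(9 + 2) = 9/11


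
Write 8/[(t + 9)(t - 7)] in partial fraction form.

8/(t + 9)(t - 7) = α/(t + 9) + β/(t - 7). α = 8/(-9 - 7) = -1/2, β = 8/(7 + 9) = 1/2
Result: (-1/2)/(t + 9) + (1/2)/(t - 7)


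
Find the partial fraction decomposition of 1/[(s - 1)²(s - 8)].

Cover-up at s=8: C = 1/(8 - 1)² = 1/49. Cover-up at s=1: B = 1/(1 - 8) = -1/7. Comparing s² coeff: A = -C = -1/49
Result: (-1/49)/(s - 1) - (1/7)/(s - 1)² + (1/49)/(s - 8)


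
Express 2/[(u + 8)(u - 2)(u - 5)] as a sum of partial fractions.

Using cover-up method: A = 1/65, B = -1/15, C = 2/39
Result: (1/65)/(u + 8) - (1/15)/(u - 2) + (2/39)/(u - 5)


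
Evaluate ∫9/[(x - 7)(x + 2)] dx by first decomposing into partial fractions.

Decompose: 9/[(x - 7)(x + 2)] = 1/(x - 7) - 1/(x + 2). Integrate each term: ln|(x - 7)| - ln|(x + 2)| + C


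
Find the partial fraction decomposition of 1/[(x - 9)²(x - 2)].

Cover-up at x=2: γ = 1/(2 - 9)² = 1/49. Cover-up at x=9: β = 1/(9 - 2) = 1/7. Comparing x² coeff: α = -γ = -1/49
Result: (-1/49)/(x - 9) + (1/7)/(x - 9)² + (1/49)/(x - 2)


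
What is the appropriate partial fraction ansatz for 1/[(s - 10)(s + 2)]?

Distinct linear factors: A/(s - 10) + B/(s + 2)


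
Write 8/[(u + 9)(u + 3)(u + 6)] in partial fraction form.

Using cover-up method: α = 4/9, β = 4/9, γ = -8/9
Result: (4/9)/(u + 9) + (4/9)/(u + 3) - (8/9)/(u + 6)


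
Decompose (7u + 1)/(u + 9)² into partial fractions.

(7u + 1) = A(u + 9) + B. At u = -9: B = 7·(-9) + 1 = -62. Coeff of u: A = 7
Result: 7/(u + 9) - 62/(u + 9)²


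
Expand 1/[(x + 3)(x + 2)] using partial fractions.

1/(x + 3)(x + 2) = A/(x + 3) + B/(x + 2). A = 1/(-3 + 2) = -1, B = 1/(-2 + 3) = 1
Result: -1/(x + 3) + 1/(x + 2)


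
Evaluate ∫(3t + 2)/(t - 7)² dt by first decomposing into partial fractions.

Decompose: P = 3, Q = 3·7 + 2 = 23, so (3t + 2)/(t - 7)² = 3/(t - 7) + 23/(t - 7)². Integrate: ∫ P/(t - 7) dt = 3 ln|(t - 7)|; ∫ Q/(t - 7)² dt = -23/(t - 7). Sum: 3 ln|(t - 7)| - 23/(t - 7) + C


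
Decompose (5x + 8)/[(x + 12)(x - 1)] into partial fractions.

At x=-12: α = (5·(-12) + 8)/(-12 - 1) = 4. At x=1: β = (5·1 + 8)/(1 + 12) = 1
Result: 4/(x + 12) + 1/(x - 1)


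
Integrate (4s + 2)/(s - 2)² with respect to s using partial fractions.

Decompose: P = 4, Q = 4·2 + 2 = 10, so (4s + 2)/(s - 2)² = 4/(s - 2) + 10/(s - 2)². Integrate: ∫ P/(s - 2) ds = 4 ln|(s - 2)|; ∫ Q/(s - 2)² ds = -10/(s - 2). Sum: 4 ln|(s - 2)| - 10/(s - 2) + C


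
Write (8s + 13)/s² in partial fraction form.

(8s + 13) = αs + β. At s = 0: β = 8·0 + 13 = 13. Coeff of s: α = 8
Result: 8/s + 13/s²


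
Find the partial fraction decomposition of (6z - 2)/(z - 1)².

(6z - 2) = α(z - 1) + β. At z = 1: β = 6·1 - 2 = 4. Coeff of z: α = 6
Result: 6/(z - 1) + 4/(z - 1)²


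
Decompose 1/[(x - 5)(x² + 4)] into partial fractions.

Cover-up at x = 5: A = 1/(5² + 4) = 1/29. Then B = -A = -1/29, C = -A·(0 + 5) = -5/29
Result: (1/29)/(x - 5) - ((1/29)x + 5/29)/(x² + 4)


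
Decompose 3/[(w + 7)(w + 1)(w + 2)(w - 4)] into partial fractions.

Using Heaviside cover-up: (-1/110)/(w + 7) - (1/10)/(w + 1) + (1/10)/(w + 2) + (1/110)/(w - 4)


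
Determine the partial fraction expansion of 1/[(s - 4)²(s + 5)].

Cover-up at s=-5: C = 1/(-5 - 4)² = 1/81. Cover-up at s=4: B = 1/(4 + 5) = 1/9. Comparing s² coeff: A = -C = -1/81
Result: (-1/81)/(s - 4) + (1/9)/(s - 4)² + (1/81)/(s + 5)


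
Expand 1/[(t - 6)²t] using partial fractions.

Cover-up at t=0: C = 1/(0 - 6)² = 1/36. Cover-up at t=6: B = 1/(6 - 0) = 1/6. Comparing t² coeff: A = -C = -1/36
Result: (-1/36)/(t - 6) + (1/6)/(t - 6)² + (1/36)/t


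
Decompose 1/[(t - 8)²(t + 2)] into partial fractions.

Cover-up at t=-2: C = 1/(-2 - 8)² = 1/100. Cover-up at t=8: B = 1/(8 + 2) = 1/10. Comparing t² coeff: A = -C = -1/100
Result: (-1/100)/(t - 8) + (1/10)/(t - 8)² + (1/100)/(t + 2)


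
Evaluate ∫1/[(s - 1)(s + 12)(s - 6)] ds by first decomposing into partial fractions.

Cover-up: P = -1/65, Q = 1/234, R = 1/90. Decomposition: (-1/65)/(s - 1) + (1/234)/(s + 12) + (1/90)/(s - 6). Integrate each term: (-1/65) ln|(s - 1)| + (1/234) ln|(s + 12)| + (1/90) ln|(s - 6)| + C


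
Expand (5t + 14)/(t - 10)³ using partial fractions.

(5t + 14) = α(t - 10)² + β(t - 10) + γ. At t = 10: γ = 5·10 + 14 = 64. Coefficients: α = 0, β = 5
Result: 5/(t - 10)² + 64/(t - 10)³


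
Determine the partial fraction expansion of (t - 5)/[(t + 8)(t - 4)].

At t=-8: A = (1·(-8) - 5)/(-8 - 4) = 13/12. At t=4: B = (1·4 - 5)/(4 + 8) = -1/12
Result: (13/12)/(t + 8) - (1/12)/(t - 4)


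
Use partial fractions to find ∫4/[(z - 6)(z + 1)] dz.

Decompose: 4/[(z - 6)(z + 1)] = (4/7)/(z - 6) - (4/7)/(z + 1). Integrate each term: (4/7) ln|(z - 6)| - (4/7) ln|(z + 1)| + C


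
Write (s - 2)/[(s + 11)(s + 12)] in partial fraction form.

At s=-11: A = (1·(-11) - 2)/(-11 + 12) = -13. At s=-12: B = (1·(-12) - 2)/(-12 + 11) = 14
Result: -13/(s + 11) + 14/(s + 12)


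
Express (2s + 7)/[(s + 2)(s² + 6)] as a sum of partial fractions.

At s=-2: A = (2·(-2) + 7)/((-2)² + 6) = 3/10. B = -A = -3/10, C = 2 - (-2)·A = 13/5
Result: (3/10)/(s + 2) - ((3/10)s - 13/5)/(s² + 6)


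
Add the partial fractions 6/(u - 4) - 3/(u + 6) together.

Common denominator (u - 4)(u + 6). Numerator: 6(u + 6) - 3(u - 4) = (6u + 36) - (3u - 12) = 3u + 48
Result: (3u + 48)/[(u - 4)(u + 6)]


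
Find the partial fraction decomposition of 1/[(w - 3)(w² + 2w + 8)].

Cover-up at w = 3: P = 1/(3² + 2·3 + 8) = 1/23. Then Q = -P = -1/23, R = -P·(2 + 3) = -5/23
Result: (1/23)/(w - 3) - ((1/23)w + 5/23)/(w² + 2w + 8)


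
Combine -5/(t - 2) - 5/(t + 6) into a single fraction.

Common denominator (t - 2)(t + 6). Numerator: -5(t + 6) - 5(t - 2) = (-5t - 30) - (5t - 10) = -10t - 20
Result: (-10t - 20)/[(t - 2)(t + 6)]


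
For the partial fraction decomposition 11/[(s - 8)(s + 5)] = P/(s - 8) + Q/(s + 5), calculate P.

Cover-up at s = 8: P = 11/(8 + 5) = 11/13


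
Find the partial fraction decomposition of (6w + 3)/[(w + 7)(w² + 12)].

At w=-7: α = (6·(-7) + 3)/((-7)² + 12) = -39/61. β = -α = 39/61, γ = 6 - (-7)·α = 93/61
Result: (-39/61)/(w + 7) + ((39/61)w + 93/61)/(w² + 12)


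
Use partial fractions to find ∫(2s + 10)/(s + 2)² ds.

Decompose: A = 2, B = 2·(-2) + 10 = 6, so (2s + 10)/(s + 2)² = 2/(s + 2) + 6/(s + 2)². Integrate: ∫ A/(s + 2) ds = 2 ln|(s + 2)|; ∫ B/(s + 2)² ds = -6/(s + 2). Sum: 2 ln|(s + 2)| - 6/(s + 2) + C


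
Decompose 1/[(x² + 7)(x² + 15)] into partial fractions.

Coefficient matching gives P = R = 0, Q = 1/(15-7) = 1/8, S = -Q = -1/8
Result: (1/8)/(x² + 7) - (1/8)/(x² + 15)


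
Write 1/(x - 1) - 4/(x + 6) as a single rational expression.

Common denominator (x - 1)(x + 6). Numerator: 1(x + 6) - 4(x - 1) = (x + 6) - (4x - 4) = -3x + 10
Result: (-3x + 10)/[(x - 1)(x + 6)]


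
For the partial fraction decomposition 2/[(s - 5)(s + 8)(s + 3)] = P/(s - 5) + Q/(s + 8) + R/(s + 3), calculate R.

Cover-up at s = -3: R = 2/[(-3 - 5)(-3 + 8)] = 2/[(-8)(5)] = -2/40 = -1/20


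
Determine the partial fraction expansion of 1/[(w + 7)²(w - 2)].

Cover-up at w=2: γ = 1/(2 + 7)² = 1/81. Cover-up at w=-7: β = 1/(-7 - 2) = -1/9. Comparing w² coeff: α = -γ = -1/81
Result: (-1/81)/(w + 7) - (1/9)/(w + 7)² + (1/81)/(w - 2)


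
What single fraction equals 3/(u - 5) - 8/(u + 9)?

Common denominator (u - 5)(u + 9). Numerator: 3(u + 9) - 8(u - 5) = (3u + 27) - (8u - 40) = -5u + 67
Result: (-5u + 67)/[(u - 5)(u + 9)]


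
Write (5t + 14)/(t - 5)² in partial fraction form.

(5t + 14) = P(t - 5) + Q. At t = 5: Q = 5·5 + 14 = 39. Coeff of t: P = 5
Result: 5/(t - 5) + 39/(t - 5)²


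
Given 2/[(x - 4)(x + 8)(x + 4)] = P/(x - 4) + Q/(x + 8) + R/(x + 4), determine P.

Cover-up at x = 4: P = 2/[(4 + 8)(4 + 4)] = 2/[(12)(8)] = 2/96 = 1/48


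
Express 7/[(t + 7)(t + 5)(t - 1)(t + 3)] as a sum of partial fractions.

Using Heaviside cover-up: (-7/64)/(t + 7) + (7/24)/(t + 5) + (7/192)/(t - 1) - (7/32)/(t + 3)


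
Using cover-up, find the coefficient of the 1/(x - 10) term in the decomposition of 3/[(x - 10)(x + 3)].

Cover (x - 10), set x=10: 3/((x + 3) at x=10) = 3/(13) = 3/13


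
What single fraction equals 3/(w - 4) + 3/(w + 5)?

Common denominator (w - 4)(w + 5). Numerator: 3(w + 5) + 3(w - 4) = (3w + 15) + (3w - 12) = 6w + 3
Result: (6w + 3)/[(w - 4)(w + 5)]


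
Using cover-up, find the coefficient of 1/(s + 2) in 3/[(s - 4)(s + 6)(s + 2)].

Cover (s + 2), set s=-2: 3/[(-2 - 4)(-2 + 6)] = -1/8


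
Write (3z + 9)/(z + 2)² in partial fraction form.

(3z + 9) = P(z + 2) + Q. At z = -2: Q = 3·(-2) + 9 = 3. Coeff of z: P = 3
Result: 3/(z + 2) + 3/(z + 2)²


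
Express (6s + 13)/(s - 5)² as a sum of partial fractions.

(6s + 13) = A(s - 5) + B. At s = 5: B = 6·5 + 13 = 43. Coeff of s: A = 6
Result: 6/(s - 5) + 43/(s - 5)²


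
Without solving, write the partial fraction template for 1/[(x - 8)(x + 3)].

Distinct linear factors: A/(x - 8) + B/(x + 3)


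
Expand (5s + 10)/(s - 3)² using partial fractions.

(5s + 10) = A(s - 3) + B. At s = 3: B = 5·3 + 10 = 25. Coeff of s: A = 5
Result: 5/(s - 3) + 25/(s - 3)²


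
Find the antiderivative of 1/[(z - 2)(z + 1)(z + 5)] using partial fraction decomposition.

Cover-up: A = 1/21, B = -1/12, C = 1/28. Decomposition: (1/21)/(z - 2) - (1/12)/(z + 1) + (1/28)/(z + 5). Integrate each term: (1/21) ln|(z - 2)| - (1/12) ln|(z + 1)| + (1/28) ln|(z + 5)| + C


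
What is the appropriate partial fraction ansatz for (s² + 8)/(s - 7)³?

Repeated linear factor (power 3): P/(s - 7) + Q/(s - 7)² + R/(s - 7)³


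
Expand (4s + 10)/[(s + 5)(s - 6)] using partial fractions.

At s=-5: A = (4·(-5) + 10)/(-5 - 6) = 10/11. At s=6: B = (4·6 + 10)/(6 + 5) = 34/11
Result: (10/11)/(s + 5) + (34/11)/(s - 6)


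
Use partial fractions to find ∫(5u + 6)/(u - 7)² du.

Decompose: A = 5, B = 5·7 + 6 = 41, so (5u + 6)/(u - 7)² = 5/(u - 7) + 41/(u - 7)². Integrate: ∫ A/(u - 7) du = 5 ln|(u - 7)|; ∫ B/(u - 7)² du = -41/(u - 7). Sum: 5 ln|(u - 7)| - 41/(u - 7) + C


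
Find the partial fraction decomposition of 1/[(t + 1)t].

1/(t + 1)t = A/(t + 1) + B/t. A = 1/(-1 - 0) = -1, B = 1/(0 + 1) = 1
Result: -1/(t + 1) + 1/t


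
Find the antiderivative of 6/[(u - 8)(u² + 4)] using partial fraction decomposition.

Cover-up at u=8: A = 6/(8²+4) = 3/34. Coeff matching: B = -3/34, C = -12/17. Decomposition: (3/34)/(u - 8) - ((3/34)u + 12/17)/(u² + 4). Integrate: linear → ln, quadratic → (1/2)ln + arctan: (3/34) ln|(u - 8)| - (3/68) ln(u² + 4) - (6/17) arctan(u/2) + C


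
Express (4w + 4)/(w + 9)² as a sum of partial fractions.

(4w + 4) = α(w + 9) + β. At w = -9: β = 4·(-9) + 4 = -32. Coeff of w: α = 4
Result: 4/(w + 9) - 32/(w + 9)²


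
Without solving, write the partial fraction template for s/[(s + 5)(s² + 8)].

Linear + irreducible quadratic: α/(s + 5) + (βs + γ)/(s² + 8)


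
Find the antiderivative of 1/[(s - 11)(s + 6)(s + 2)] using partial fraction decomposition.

Cover-up: P = 1/221, Q = 1/68, R = -1/52. Decomposition: (1/221)/(s - 11) + (1/68)/(s + 6) - (1/52)/(s + 2). Integrate each term: (1/221) ln|(s - 11)| + (1/68) ln|(s + 6)| - (1/52) ln|(s + 2)| + C


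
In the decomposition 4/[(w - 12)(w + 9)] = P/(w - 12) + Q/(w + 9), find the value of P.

Cover-up at w = 12: P = 4/(12 + 9) = 4/21


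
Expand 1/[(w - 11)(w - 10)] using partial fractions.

1/(w - 11)(w - 10) = P/(w - 11) + Q/(w - 10). P = 1/(11 - 10) = 1, Q = 1/(10 - 11) = -1
Result: 1/(w - 11) - 1/(w - 10)


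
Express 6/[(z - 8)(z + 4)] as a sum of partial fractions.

6/(z - 8)(z + 4) = A/(z - 8) + B/(z + 4). A = 6/(8 + 4) = 1/2, B = 6/(-4 - 8) = -1/2
Result: (1/2)/(z - 8) - (1/2)/(z + 4)


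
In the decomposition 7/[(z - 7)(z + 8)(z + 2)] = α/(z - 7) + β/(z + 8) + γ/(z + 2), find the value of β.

Cover-up at z = -8: β = 7/[(-8 - 7)(-8 + 2)] = 7/[(-15)(-6)] = 7/90


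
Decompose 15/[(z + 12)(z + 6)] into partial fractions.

15/(z + 12)(z + 6) = P/(z + 12) + Q/(z + 6). P = 15/(-12 + 6) = -5/2, Q = 15/(-6 + 12) = 5/2
Result: (-5/2)/(z + 12) + (5/2)/(z + 6)


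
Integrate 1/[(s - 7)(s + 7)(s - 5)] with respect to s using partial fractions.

Cover-up: α = 1/28, β = 1/168, γ = -1/24. Decomposition: (1/28)/(s - 7) + (1/168)/(s + 7) - (1/24)/(s - 5). Integrate each term: (1/28) ln|(s - 7)| + (1/168) ln|(s + 7)| - (1/24) ln|(s - 5)| + C


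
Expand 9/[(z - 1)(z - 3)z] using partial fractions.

Using cover-up method: A = -9/2, B = 3/2, C = 3
Result: (-9/2)/(z - 1) + (3/2)/(z - 3) + 3/z


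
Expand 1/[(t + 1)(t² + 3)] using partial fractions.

Cover-up at t = -1: P = 1/((-1)² + 3) = 1/4. Then Q = -P = -1/4, R = -P·(0 - 1) = 1/4
Result: (1/4)/(t + 1) - ((1/4)t - 1/4)/(t² + 3)


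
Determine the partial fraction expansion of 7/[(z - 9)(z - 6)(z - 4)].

Using cover-up method: A = 7/15, B = -7/6, C = 7/10
Result: (7/15)/(z - 9) - (7/6)/(z - 6) + (7/10)/(z - 4)


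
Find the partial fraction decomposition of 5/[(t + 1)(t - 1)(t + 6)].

Using cover-up method: α = -1/2, β = 5/14, γ = 1/7
Result: (-1/2)/(t + 1) + (5/14)/(t - 1) + (1/7)/(t + 6)


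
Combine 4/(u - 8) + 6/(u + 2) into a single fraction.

Common denominator (u - 8)(u + 2). Numerator: 4(u + 2) + 6(u - 8) = (4u + 8) + (6u - 48) = 10u - 40
Result: (10u - 40)/[(u - 8)(u + 2)]


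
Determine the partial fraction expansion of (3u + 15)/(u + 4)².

(3u + 15) = A(u + 4) + B. At u = -4: B = 3·(-4) + 15 = 3. Coeff of u: A = 3
Result: 3/(u + 4) + 3/(u + 4)²


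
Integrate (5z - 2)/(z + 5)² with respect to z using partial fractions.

Decompose: α = 5, β = 5·(-5) - 2 = -27, so (5z - 2)/(z + 5)² = 5/(z + 5) - 27/(z + 5)². Integrate: ∫ α/(z + 5) dz = 5 ln|(z + 5)|; ∫ β/(z + 5)² dz = 27/(z + 5). Sum: 5 ln|(z + 5)| + 27/(z + 5) + C


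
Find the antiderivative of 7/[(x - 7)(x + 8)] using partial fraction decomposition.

Decompose: 7/[(x - 7)(x + 8)] = (7/15)/(x - 7) - (7/15)/(x + 8). Integrate each term: (7/15) ln|(x - 7)| - (7/15) ln|(x + 8)| + C


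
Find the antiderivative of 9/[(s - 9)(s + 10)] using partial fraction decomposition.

Decompose: 9/[(s - 9)(s + 10)] = (9/19)/(s - 9) - (9/19)/(s + 10). Integrate each term: (9/19) ln|(s - 9)| - (9/19) ln|(s + 10)| + C


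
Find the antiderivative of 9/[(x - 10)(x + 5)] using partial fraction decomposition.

Decompose: 9/[(x - 10)(x + 5)] = (3/5)/(x - 10) - (3/5)/(x + 5). Integrate each term: (3/5) ln|(x - 10)| - (3/5) ln|(x + 5)| + C


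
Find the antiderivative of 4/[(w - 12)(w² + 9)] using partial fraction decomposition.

Cover-up at w=12: α = 4/(12²+9) = 4/153. Coeff matching: β = -4/153, γ = -16/51. Decomposition: (4/153)/(w - 12) - ((4/153)w + 16/51)/(w² + 9). Integrate: linear → ln, quadratic → (1/2)ln + arctan: (4/153) ln|(w - 12)| - (2/153) ln(w² + 9) - (16/153) arctan(w/3) + C


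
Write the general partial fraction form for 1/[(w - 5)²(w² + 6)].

Repeated linear + quadratic: A/(w - 5) + B/(w - 5)² + (Cw + D)/(w² + 6)


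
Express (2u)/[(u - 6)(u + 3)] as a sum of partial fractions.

At u=6: α = (2·6 + 0)/(6 + 3) = 4/3. At u=-3: β = (2·(-3) + 0)/(-3 - 6) = 2/3
Result: (4/3)/(u - 6) + (2/3)/(u + 3)


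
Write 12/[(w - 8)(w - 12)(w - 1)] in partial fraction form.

Using cover-up method: α = -3/7, β = 3/11, γ = 12/77
Result: (-3/7)/(w - 8) + (3/11)/(w - 12) + (12/77)/(w - 1)


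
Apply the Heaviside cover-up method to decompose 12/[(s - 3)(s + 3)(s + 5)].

Cover (s - 3), s=3: α = 12/[(3 + 3)(3 + 5)] = 1/4. Cover (s + 3), s=-3: β = 12/[(-3 - 3)(-3 + 5)] = -1. Cover (s + 5), s=-5: γ = 12/[(-5 - 3)(-5 + 3)] = 3/4.
Result: (1/4)/(s - 3) - 1/(s + 3) + (3/4)/(s + 5)


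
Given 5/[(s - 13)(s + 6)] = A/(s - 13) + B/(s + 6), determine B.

Cover-up at s = -6: B = 5/(-6 - 13) = -5/19


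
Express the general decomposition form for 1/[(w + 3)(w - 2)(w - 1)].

Three distinct linear factors: α/(w + 3) + β/(w - 2) + γ/(w - 1)


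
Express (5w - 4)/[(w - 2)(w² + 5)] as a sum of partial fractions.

At w=2: A = (5·2 - 4)/(2² + 5) = 2/3. B = -A = -2/3, C = 5 - 2·A = 11/3
Result: (2/3)/(w - 2) - ((2/3)w - 11/3)/(w² + 5)


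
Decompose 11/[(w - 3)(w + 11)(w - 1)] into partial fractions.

Using cover-up method: α = 11/28, β = 11/168, γ = -11/24
Result: (11/28)/(w - 3) + (11/168)/(w + 11) - (11/24)/(w - 1)


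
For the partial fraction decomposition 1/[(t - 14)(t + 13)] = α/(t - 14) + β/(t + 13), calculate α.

Cover-up at t = 14: α = 1/(14 + 13) = 1/27


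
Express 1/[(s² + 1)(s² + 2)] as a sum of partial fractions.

Coefficient matching gives A = C = 0, B = 1/(2-1) = 1, D = -B = -1
Result: 1/(s² + 1) - 1/(s² + 2)


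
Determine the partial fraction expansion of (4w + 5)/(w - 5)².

(4w + 5) = α(w - 5) + β. At w = 5: β = 4·5 + 5 = 25. Coeff of w: α = 4
Result: 4/(w - 5) + 25/(w - 5)²


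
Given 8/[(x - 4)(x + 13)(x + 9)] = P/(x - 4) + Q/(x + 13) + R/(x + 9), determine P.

Cover-up at x = 4: P = 8/[(4 + 13)(4 + 9)] = 8/[(17)(13)] = 8/221


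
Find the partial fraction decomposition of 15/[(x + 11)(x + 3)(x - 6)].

Using cover-up method: A = 15/136, B = -5/24, C = 5/51
Result: (15/136)/(x + 11) - (5/24)/(x + 3) + (5/51)/(x - 6)


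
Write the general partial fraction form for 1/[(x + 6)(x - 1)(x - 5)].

Three distinct linear factors: A/(x + 6) + B/(x - 1) + C/(x - 5)


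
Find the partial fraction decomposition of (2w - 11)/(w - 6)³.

(2w - 11) = A(w - 6)² + B(w - 6) + C. At w = 6: C = 2·6 - 11 = 1. Coefficients: A = 0, B = 2
Result: 2/(w - 6)² + 1/(w - 6)³


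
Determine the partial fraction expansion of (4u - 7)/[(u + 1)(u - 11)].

At u=-1: P = (4·(-1) - 7)/(-1 - 11) = 11/12. At u=11: Q = (4·11 - 7)/(11 + 1) = 37/12
Result: (11/12)/(u + 1) + (37/12)/(u - 11)


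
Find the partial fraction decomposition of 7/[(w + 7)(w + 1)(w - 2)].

Using cover-up method: A = 7/54, B = -7/18, C = 7/27
Result: (7/54)/(w + 7) - (7/18)/(w + 1) + (7/27)/(w - 2)


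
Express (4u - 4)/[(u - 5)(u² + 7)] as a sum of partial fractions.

At u=5: α = (4·5 - 4)/(5² + 7) = 1/2. β = -α = -1/2, γ = 4 - 5·α = 3/2
Result: (1/2)/(u - 5) - ((1/2)u - 3/2)/(u² + 7)


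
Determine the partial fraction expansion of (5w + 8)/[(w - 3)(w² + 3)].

At w=3: P = (5·3 + 8)/(3² + 3) = 23/12. Q = -P = -23/12, R = 5 - 3·P = -3/4
Result: (23/12)/(w - 3) - ((23/12)w + 3/4)/(w² + 3)


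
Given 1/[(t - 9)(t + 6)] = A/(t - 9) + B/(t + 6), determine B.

Cover-up at t = -6: B = 1/(-6 - 9) = -1/15


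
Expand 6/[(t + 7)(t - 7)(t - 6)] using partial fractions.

Using cover-up method: α = 3/91, β = 3/7, γ = -6/13
Result: (3/91)/(t + 7) + (3/7)/(t - 7) - (6/13)/(t - 6)


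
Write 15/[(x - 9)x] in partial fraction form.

15/(x - 9)x = α/(x - 9) + β/x. α = 15/(9 - 0) = 5/3, β = 15/(0 - 9) = -5/3
Result: (5/3)/(x - 9) - (5/3)/x


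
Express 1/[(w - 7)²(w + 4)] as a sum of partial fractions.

Cover-up at w=-4: C = 1/(-4 - 7)² = 1/121. Cover-up at w=7: B = 1/(7 + 4) = 1/11. Comparing w² coeff: A = -C = -1/121
Result: (-1/121)/(w - 7) + (1/11)/(w - 7)² + (1/121)/(w + 4)


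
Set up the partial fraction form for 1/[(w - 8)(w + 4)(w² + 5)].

Two linear + quadratic: P/(w - 8) + Q/(w + 4) + (Rw + S)/(w² + 5)


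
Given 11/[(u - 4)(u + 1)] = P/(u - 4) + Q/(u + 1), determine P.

Cover-up at u = 4: P = 11/(4 + 1) = 11/5


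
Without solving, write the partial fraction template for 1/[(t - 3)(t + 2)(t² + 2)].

Two linear + quadratic: α/(t - 3) + β/(t + 2) + (γt + δ)/(t² + 2)


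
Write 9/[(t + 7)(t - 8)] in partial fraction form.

9/(t + 7)(t - 8) = A/(t + 7) + B/(t - 8). A = 9/(-7 - 8) = -3/5, B = 9/(8 + 7) = 3/5
Result: (-3/5)/(t + 7) + (3/5)/(t - 8)


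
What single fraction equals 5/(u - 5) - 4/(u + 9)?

Common denominator (u - 5)(u + 9). Numerator: 5(u + 9) - 4(u - 5) = (5u + 45) - (4u - 20) = u + 65
Result: (u + 65)/[(u - 5)(u + 9)]


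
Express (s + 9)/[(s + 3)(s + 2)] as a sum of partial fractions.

At s=-3: P = (1·(-3) + 9)/(-3 + 2) = -6. At s=-2: Q = (1·(-2) + 9)/(-2 + 3) = 7
Result: -6/(s + 3) + 7/(s + 2)


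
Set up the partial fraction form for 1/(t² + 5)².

Repeated quadratic factor: (αt + β)/(t² + 5) + (γt + δ)/(t² + 5)²


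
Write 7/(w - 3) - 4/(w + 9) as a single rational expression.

Common denominator (w - 3)(w + 9). Numerator: 7(w + 9) - 4(w - 3) = (7w + 63) - (4w - 12) = 3w + 75
Result: (3w + 75)/[(w - 3)(w + 9)]


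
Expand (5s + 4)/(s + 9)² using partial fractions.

(5s + 4) = A(s + 9) + B. At s = -9: B = 5·(-9) + 4 = -41. Coeff of s: A = 5
Result: 5/(s + 9) - 41/(s + 9)²


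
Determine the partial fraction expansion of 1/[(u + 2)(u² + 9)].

Cover-up at u = -2: P = 1/((-2)² + 9) = 1/13. Then Q = -P = -1/13, R = -P·(0 - 2) = 2/13
Result: (1/13)/(u + 2) - ((1/13)u - 2/13)/(u² + 9)


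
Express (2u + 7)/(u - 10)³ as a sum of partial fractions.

(2u + 7) = α(u - 10)² + β(u - 10) + γ. At u = 10: γ = 2·10 + 7 = 27. Coefficients: α = 0, β = 2
Result: 2/(u - 10)² + 27/(u - 10)³


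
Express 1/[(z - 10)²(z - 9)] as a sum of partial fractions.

Cover-up at z=9: γ = 1/(9 - 10)² = 1. Cover-up at z=10: β = 1/(10 - 9) = 1. Comparing z² coeff: α = -γ = -1
Result: -1/(z - 10) + 1/(z - 10)² + 1/(z - 9)


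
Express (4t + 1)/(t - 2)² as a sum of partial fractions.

(4t + 1) = A(t - 2) + B. At t = 2: B = 4·2 + 1 = 9. Coeff of t: A = 4
Result: 4/(t - 2) + 9/(t - 2)²


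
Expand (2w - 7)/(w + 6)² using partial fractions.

(2w - 7) = P(w + 6) + Q. At w = -6: Q = 2·(-6) - 7 = -19. Coeff of w: P = 2
Result: 2/(w + 6) - 19/(w + 6)²


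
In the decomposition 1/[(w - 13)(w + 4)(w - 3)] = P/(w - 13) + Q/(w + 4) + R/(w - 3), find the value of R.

Cover-up at w = 3: R = 1/[(3 - 13)(3 + 4)] = 1/[(-10)(7)] = -1/70


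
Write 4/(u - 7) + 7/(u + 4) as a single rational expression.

Common denominator (u - 7)(u + 4). Numerator: 4(u + 4) + 7(u - 7) = (4u + 16) + (7u - 49) = 11u - 33
Result: (11u - 33)/[(u - 7)(u + 4)]


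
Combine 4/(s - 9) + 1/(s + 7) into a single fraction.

Common denominator (s - 9)(s + 7). Numerator: 4(s + 7) + 1(s - 9) = (4s + 28) + (s - 9) = 5s + 19
Result: (5s + 19)/[(s - 9)(s + 7)]


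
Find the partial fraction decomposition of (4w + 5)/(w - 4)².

(4w + 5) = α(w - 4) + β. At w = 4: β = 4·4 + 5 = 21. Coeff of w: α = 4
Result: 4/(w - 4) + 21/(w - 4)²


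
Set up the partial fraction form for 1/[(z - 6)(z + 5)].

Distinct linear factors: α/(z - 6) + β/(z + 5)


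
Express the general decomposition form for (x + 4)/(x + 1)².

Repeated linear factor: A/(x + 1) + B/(x + 1)²


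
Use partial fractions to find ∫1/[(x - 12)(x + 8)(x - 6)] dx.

Cover-up: A = 1/120, B = 1/280, C = -1/84. Decomposition: (1/120)/(x - 12) + (1/280)/(x + 8) - (1/84)/(x - 6). Integrate each term: (1/120) ln|(x - 12)| + (1/280) ln|(x + 8)| - (1/84) ln|(x - 6)| + C


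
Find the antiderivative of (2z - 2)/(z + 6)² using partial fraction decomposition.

Decompose: α = 2, β = 2·(-6) - 2 = -14, so (2z - 2)/(z + 6)² = 2/(z + 6) - 14/(z + 6)². Integrate: ∫ α/(z + 6) dz = 2 ln|(z + 6)|; ∫ β/(z + 6)² dz = 14/(z + 6). Sum: 2 ln|(z + 6)| + 14/(z + 6) + C


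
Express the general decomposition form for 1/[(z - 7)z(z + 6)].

Three distinct linear factors: A/(z - 7) + B/z + C/(z + 6)


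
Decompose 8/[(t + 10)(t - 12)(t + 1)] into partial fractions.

Using cover-up method: α = 4/99, β = 4/143, γ = -8/117
Result: (4/99)/(t + 10) + (4/143)/(t - 12) - (8/117)/(t + 1)


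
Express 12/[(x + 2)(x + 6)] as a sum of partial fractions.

12/(x + 2)(x + 6) = α/(x + 2) + β/(x + 6). α = 12/(-2 + 6) = 3, β = 12/(-6 + 2) = -3
Result: 3/(x + 2) - 3/(x + 6)


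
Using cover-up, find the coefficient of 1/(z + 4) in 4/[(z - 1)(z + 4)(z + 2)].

Cover (z + 4), set z=-4: 4/[(-4 - 1)(-4 + 2)] = 2/5


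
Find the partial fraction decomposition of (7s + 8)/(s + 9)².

(7s + 8) = P(s + 9) + Q. At s = -9: Q = 7·(-9) + 8 = -55. Coeff of s: P = 7
Result: 7/(s + 9) - 55/(s + 9)²


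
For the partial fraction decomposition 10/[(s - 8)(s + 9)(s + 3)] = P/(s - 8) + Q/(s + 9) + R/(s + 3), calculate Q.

Cover-up at s = -9: Q = 10/[(-9 - 8)(-9 + 3)] = 10/[(-17)(-6)] = 10/102 = 5/51


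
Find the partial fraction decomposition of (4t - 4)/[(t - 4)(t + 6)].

At t=4: A = (4·4 - 4)/(4 + 6) = 6/5. At t=-6: B = (4·(-6) - 4)/(-6 - 4) = 14/5
Result: (6/5)/(t - 4) + (14/5)/(t + 6)


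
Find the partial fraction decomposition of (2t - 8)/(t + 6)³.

(2t - 8) = P(t + 6)² + Q(t + 6) + R. At t = -6: R = 2·(-6) - 8 = -20. Coefficients: P = 0, Q = 2
Result: 2/(t + 6)² - 20/(t + 6)³


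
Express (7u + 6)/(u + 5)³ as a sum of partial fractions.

(7u + 6) = P(u + 5)² + Q(u + 5) + R. At u = -5: R = 7·(-5) + 6 = -29. Coefficients: P = 0, Q = 7
Result: 7/(u + 5)² - 29/(u + 5)³


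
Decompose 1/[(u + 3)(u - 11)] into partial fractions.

1/(u + 3)(u - 11) = P/(u + 3) + Q/(u - 11). P = 1/(-3 - 11) = -1/14, Q = 1/(11 + 3) = 1/14
Result: (-1/14)/(u + 3) + (1/14)/(u - 11)


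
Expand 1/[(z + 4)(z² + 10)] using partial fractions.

Cover-up at z = -4: A = 1/((-4)² + 10) = 1/26. Then B = -A = -1/26, C = -A·(0 - 4) = 2/13
Result: (1/26)/(z + 4) - ((1/26)z - 2/13)/(z² + 10)


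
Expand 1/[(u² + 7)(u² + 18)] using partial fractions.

Coefficient matching gives P = R = 0, Q = 1/(18-7) = 1/11, S = -Q = -1/11
Result: (1/11)/(u² + 7) - (1/11)/(u² + 18)


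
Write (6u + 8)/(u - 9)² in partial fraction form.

(6u + 8) = A(u - 9) + B. At u = 9: B = 6·9 + 8 = 62. Coeff of u: A = 6
Result: 6/(u - 9) + 62/(u - 9)²


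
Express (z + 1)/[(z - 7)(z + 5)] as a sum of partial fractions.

At z=7: α = (1·7 + 1)/(7 + 5) = 2/3. At z=-5: β = (1·(-5) + 1)/(-5 - 7) = 1/3
Result: (2/3)/(z - 7) + (1/3)/(z + 5)


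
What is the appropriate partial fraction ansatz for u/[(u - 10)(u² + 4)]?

Linear + irreducible quadratic: A/(u - 10) + (Bu + C)/(u² + 4)


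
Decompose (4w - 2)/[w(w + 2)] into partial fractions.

At w=0: A = (4·0 - 2)/(0 + 2) = -1. At w=-2: B = (4·(-2) - 2)/(-2 - 0) = 5
Result: -1/w + 5/(w + 2)


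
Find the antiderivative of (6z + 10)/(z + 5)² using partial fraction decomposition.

Decompose: α = 6, β = 6·(-5) + 10 = -20, so (6z + 10)/(z + 5)² = 6/(z + 5) - 20/(z + 5)². Integrate: ∫ α/(z + 5) dz = 6 ln|(z + 5)|; ∫ β/(z + 5)² dz = 20/(z + 5). Sum: 6 ln|(z + 5)| + 20/(z + 5) + C


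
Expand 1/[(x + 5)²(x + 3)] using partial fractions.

Cover-up at x=-3: C = 1/(-3 + 5)² = 1/4. Cover-up at x=-5: B = 1/(-5 + 3) = -1/2. Comparing x² coeff: A = -C = -1/4
Result: (-1/4)/(x + 5) - (1/2)/(x + 5)² + (1/4)/(x + 3)


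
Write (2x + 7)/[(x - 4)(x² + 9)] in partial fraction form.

At x=4: A = (2·4 + 7)/(4² + 9) = 3/5. B = -A = -3/5, C = 2 - 4·A = -2/5
Result: (3/5)/(x - 4) - ((3/5)x + 2/5)/(x² + 9)


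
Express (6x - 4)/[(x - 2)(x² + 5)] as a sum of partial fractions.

At x=2: α = (6·2 - 4)/(2² + 5) = 8/9. β = -α = -8/9, γ = 6 - 2·α = 38/9
Result: (8/9)/(x - 2) - ((8/9)x - 38/9)/(x² + 5)


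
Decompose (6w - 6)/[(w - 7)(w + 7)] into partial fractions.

At w=7: P = (6·7 - 6)/(7 + 7) = 18/7. At w=-7: Q = (6·(-7) - 6)/(-7 - 7) = 24/7
Result: (18/7)/(w - 7) + (24/7)/(w + 7)


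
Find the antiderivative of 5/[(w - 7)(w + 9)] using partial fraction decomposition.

Decompose: 5/[(w - 7)(w + 9)] = (5/16)/(w - 7) - (5/16)/(w + 9). Integrate each term: (5/16) ln|(w - 7)| - (5/16) ln|(w + 9)| + C


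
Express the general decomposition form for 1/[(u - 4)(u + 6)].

Distinct linear factors: α/(u - 4) + β/(u + 6)


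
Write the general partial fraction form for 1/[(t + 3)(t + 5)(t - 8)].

Three distinct linear factors: α/(t + 3) + β/(t + 5) + γ/(t - 8)


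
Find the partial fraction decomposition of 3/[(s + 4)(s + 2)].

3/(s + 4)(s + 2) = P/(s + 4) + Q/(s + 2). P = 3/(-4 + 2) = -3/2, Q = 3/(-2 + 4) = 3/2
Result: (-3/2)/(s + 4) + (3/2)/(s + 2)


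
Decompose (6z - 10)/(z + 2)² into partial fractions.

(6z - 10) = P(z + 2) + Q. At z = -2: Q = 6·(-2) - 10 = -22. Coeff of z: P = 6
Result: 6/(z + 2) - 22/(z + 2)²


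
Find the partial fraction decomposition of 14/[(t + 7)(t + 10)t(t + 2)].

Using Heaviside cover-up: (2/15)/(t + 7) - (7/120)/(t + 10) + (1/10)/t - (7/40)/(t + 2)


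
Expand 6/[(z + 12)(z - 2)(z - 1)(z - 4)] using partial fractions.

Using Heaviside cover-up: (-3/1456)/(z + 12) - (3/14)/(z - 2) + (2/13)/(z - 1) + (1/16)/(z - 4)


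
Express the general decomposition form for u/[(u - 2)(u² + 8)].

Linear + irreducible quadratic: A/(u - 2) + (Bu + C)/(u² + 8)


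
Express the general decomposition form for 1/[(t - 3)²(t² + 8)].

Repeated linear + quadratic: α/(t - 3) + β/(t - 3)² + (γt + δ)/(t² + 8)


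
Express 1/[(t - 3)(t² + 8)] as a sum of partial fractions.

Cover-up at t = 3: P = 1/(3² + 8) = 1/17. Then Q = -P = -1/17, R = -P·(0 + 3) = -3/17
Result: (1/17)/(t - 3) - ((1/17)t + 3/17)/(t² + 8)


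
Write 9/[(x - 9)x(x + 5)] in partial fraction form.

Using cover-up method: P = 1/14, Q = -1/5, R = 9/70
Result: (1/14)/(x - 9) - (1/5)/x + (9/70)/(x + 5)


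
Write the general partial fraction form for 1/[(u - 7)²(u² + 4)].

Repeated linear + quadratic: P/(u - 7) + Q/(u - 7)² + (Ru + S)/(u² + 4)


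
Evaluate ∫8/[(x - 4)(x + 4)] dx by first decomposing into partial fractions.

Decompose: 8/[(x - 4)(x + 4)] = 1/(x - 4) - 1/(x + 4). Integrate each term: ln|(x - 4)| - ln|(x + 4)| + C


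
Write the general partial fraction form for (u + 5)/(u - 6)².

Repeated linear factor: A/(u - 6) + B/(u - 6)²


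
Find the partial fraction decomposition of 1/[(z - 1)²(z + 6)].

Cover-up at z=-6: C = 1/(-6 - 1)² = 1/49. Cover-up at z=1: B = 1/(1 + 6) = 1/7. Comparing z² coeff: A = -C = -1/49
Result: (-1/49)/(z - 1) + (1/7)/(z - 1)² + (1/49)/(z + 6)


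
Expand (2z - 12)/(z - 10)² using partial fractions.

(2z - 12) = A(z - 10) + B. At z = 10: B = 2·10 - 12 = 8. Coeff of z: A = 2
Result: 2/(z - 10) + 8/(z - 10)²


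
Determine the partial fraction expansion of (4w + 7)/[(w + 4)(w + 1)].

At w=-4: P = (4·(-4) + 7)/(-4 + 1) = 3. At w=-1: Q = (4·(-1) + 7)/(-1 + 4) = 1
Result: 3/(w + 4) + 1/(w + 1)


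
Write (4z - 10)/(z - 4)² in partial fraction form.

(4z - 10) = P(z - 4) + Q. At z = 4: Q = 4·4 - 10 = 6. Coeff of z: P = 4
Result: 4/(z - 4) + 6/(z - 4)²


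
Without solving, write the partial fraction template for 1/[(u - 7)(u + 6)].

Distinct linear factors: α/(u - 7) + β/(u + 6)


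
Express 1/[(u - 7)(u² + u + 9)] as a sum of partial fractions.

Cover-up at u = 7: P = 1/(7² + 1·7 + 9) = 1/65. Then Q = -P = -1/65, R = -P·(1 + 7) = -8/65
Result: (1/65)/(u - 7) - ((1/65)u + 8/65)/(u² + u + 9)


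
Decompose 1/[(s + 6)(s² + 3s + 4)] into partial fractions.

Cover-up at s = -6: α = 1/((-6)² + 3·(-6) + 4) = 1/22. Then β = -α = -1/22, γ = -α·(3 - 6) = 3/22
Result: (1/22)/(s + 6) - ((1/22)s - 3/22)/(s² + 3s + 4)


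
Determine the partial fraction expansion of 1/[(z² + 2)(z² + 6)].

Coefficient matching gives A = C = 0, B = 1/(6-2) = 1/4, D = -B = -1/4
Result: (1/4)/(z² + 2) - (1/4)/(z² + 6)


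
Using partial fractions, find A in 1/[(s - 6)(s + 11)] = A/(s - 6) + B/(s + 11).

Cover-up at s = 6: A = 1/(6 + 11) = 1/17


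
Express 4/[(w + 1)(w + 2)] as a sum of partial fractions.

4/(w + 1)(w + 2) = α/(w + 1) + β/(w + 2). α = 4/(-1 + 2) = 4, β = 4/(-2 + 1) = -4
Result: 4/(w + 1) - 4/(w + 2)


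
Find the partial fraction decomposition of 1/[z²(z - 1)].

Cover-up at z=1: C = 1/(1 - 0)² = 1. Cover-up at z=0: B = 1/(0 - 1) = -1. Comparing z² coeff: A = -C = -1
Result: -1/z - 1/z² + 1/(z - 1)


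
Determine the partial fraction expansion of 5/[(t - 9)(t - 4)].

5/(t - 9)(t - 4) = A/(t - 9) + B/(t - 4). A = 5/(9 - 4) = 1, B = 5/(4 - 9) = -1
Result: 1/(t - 9) - 1/(t - 4)


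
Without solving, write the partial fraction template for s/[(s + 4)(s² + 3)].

Linear + irreducible quadratic: A/(s + 4) + (Bs + C)/(s² + 3)


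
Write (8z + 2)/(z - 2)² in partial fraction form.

(8z + 2) = A(z - 2) + B. At z = 2: B = 8·2 + 2 = 18. Coeff of z: A = 8
Result: 8/(z - 2) + 18/(z - 2)²


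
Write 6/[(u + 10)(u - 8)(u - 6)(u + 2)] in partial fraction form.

Using Heaviside cover-up: (-1/384)/(u + 10) + (1/60)/(u - 8) - (3/128)/(u - 6) + (3/320)/(u + 2)


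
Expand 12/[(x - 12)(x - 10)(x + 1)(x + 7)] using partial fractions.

Using Heaviside cover-up: (6/247)/(x - 12) - (6/187)/(x - 10) + (2/143)/(x + 1) - (2/323)/(x + 7)


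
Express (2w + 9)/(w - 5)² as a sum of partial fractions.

(2w + 9) = P(w - 5) + Q. At w = 5: Q = 2·5 + 9 = 19. Coeff of w: P = 2
Result: 2/(w - 5) + 19/(w - 5)²


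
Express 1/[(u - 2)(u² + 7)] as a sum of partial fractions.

Cover-up at u = 2: P = 1/(2² + 7) = 1/11. Then Q = -P = -1/11, R = -P·(0 + 2) = -2/11
Result: (1/11)/(u - 2) - ((1/11)u + 2/11)/(u² + 7)


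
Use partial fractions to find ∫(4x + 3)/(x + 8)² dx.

Decompose: α = 4, β = 4·(-8) + 3 = -29, so (4x + 3)/(x + 8)² = 4/(x + 8) - 29/(x + 8)². Integrate: ∫ α/(x + 8) dx = 4 ln|(x + 8)|; ∫ β/(x + 8)² dx = 29/(x + 8). Sum: 4 ln|(x + 8)| + 29/(x + 8) + C


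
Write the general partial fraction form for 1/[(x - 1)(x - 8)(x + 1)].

Three distinct linear factors: P/(x - 1) + Q/(x - 8) + R/(x + 1)


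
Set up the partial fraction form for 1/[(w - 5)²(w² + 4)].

Repeated linear + quadratic: α/(w - 5) + β/(w - 5)² + (γw + δ)/(w² + 4)


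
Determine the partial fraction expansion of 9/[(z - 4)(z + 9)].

9/(z - 4)(z + 9) = A/(z - 4) + B/(z + 9). A = 9/(4 + 9) = 9/13, B = 9/(-9 - 4) = -9/13
Result: (9/13)/(z - 4) - (9/13)/(z + 9)
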